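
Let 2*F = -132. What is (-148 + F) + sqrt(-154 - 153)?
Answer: -214 + I*sqrt(307) ≈ -214.0 + 17.521*I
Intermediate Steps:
F = -66 (F = (1/2)*(-132) = -66)
(-148 + F) + sqrt(-154 - 153) = (-148 - 66) + sqrt(-154 - 153) = -214 + sqrt(-307) = -214 + I*sqrt(307)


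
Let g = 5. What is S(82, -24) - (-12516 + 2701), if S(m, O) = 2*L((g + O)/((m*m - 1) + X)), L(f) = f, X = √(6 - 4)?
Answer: 443625250031/45198727 + 38*√2/45198727 ≈ 9815.0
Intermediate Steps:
X = √2 ≈ 1.4142
S(m, O) = 2*(5 + O)/(-1 + √2 + m²) (S(m, O) = 2*((5 + O)/((m*m - 1) + √2)) = 2*((5 + O)/((m² - 1) + √2)) = 2*((5 + O)/((-1 + m²) + √2)) = 2*((5 + O)/(-1 + √2 + m²)) = 2*(5 + O)/(-1 + √2 + m²))
S(82, -24) - (-12516 + 2701) = 2*(5 - 24)/(-1 + √2 + 82²) - (-12516 + 2701) = 2*(-19)/(-1 + √2 + 6724) - 1*(-9815) = 2*(-19)/(6723 + √2) + 9815 = -38/(6723 + √2) + 9815 = 9815 - 38/(6723 + √2)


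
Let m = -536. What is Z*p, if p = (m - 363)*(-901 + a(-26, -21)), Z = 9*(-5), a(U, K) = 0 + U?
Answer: -37501785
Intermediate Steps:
a(U, K) = U
Z = -45
p = 833373 (p = (-536 - 363)*(-901 - 26) = -899*(-927) = 833373)
Z*p = -45*833373 = -37501785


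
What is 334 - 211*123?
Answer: -25619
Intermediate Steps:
334 - 211*123 = 334 - 25953 = -25619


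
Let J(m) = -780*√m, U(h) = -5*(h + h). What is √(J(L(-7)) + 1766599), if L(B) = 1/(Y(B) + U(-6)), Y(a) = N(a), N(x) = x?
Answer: √(4962376591 - 41340*√53)/53 ≈ 1329.1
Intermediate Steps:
Y(a) = a
U(h) = -10*h
L(B) = 1/(60 + B) (L(B) = 1/(B - 10*(-6)) = 1/(B + 60) = 1/(60 + B))
√(J(L(-7)) + 1766599) = √(-780/√(60 - 7) + 1766599) = √(-780*√53/53 + 1766599) = √(1766599 - 780*√53/53)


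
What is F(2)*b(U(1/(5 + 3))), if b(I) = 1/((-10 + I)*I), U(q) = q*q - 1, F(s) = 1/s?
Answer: 2048/44289 ≈ 0.046242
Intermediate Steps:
F(s) = 1/s
U(q) = -1 + q**2 (U(q) = q**2 - 1 = -1 + q**2)
b(I) = 1/(I*(-10 + I))
F(2)*b(U(1/(5 + 3))) = (1/((-1 + (1/(5 + 3))**2)*(-10 + (-1 + (1/(5 + 3))**2))))/2 = (1/((-1 + (1/8)**2)*(-10 + (-1 + (1/8)**2))))/2 = (1/((-1 + 1/64)*(-10 + (-1 + 1/64))))/2 = (1/((-63/64)*(-10 - 63/64)))/2 = (-64/(63*(-703/64)))/2 = (-64/63*(-64/703))/2 = (1/2)*(4096/44289) = 2048/44289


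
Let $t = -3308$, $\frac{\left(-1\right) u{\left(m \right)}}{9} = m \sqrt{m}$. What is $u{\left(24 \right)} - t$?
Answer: $3308 - 432 \sqrt{6} \approx 2249.8$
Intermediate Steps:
$u{\left(m \right)} = - 9 m^{\frac{3}{2}}$ ($u{\left(m \right)} = - 9 m \sqrt{m} = - 9 m^{\frac{3}{2}}$)
$u{\left(24 \right)} - t = - 9 \cdot 24^{\frac{3}{2}} - -3308 = - 9 \cdot 48 \sqrt{6} + 3308 = - 432 \sqrt{6} + 3308 = 3308 - 432 \sqrt{6}$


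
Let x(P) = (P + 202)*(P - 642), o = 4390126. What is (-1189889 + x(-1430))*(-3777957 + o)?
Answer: 829199439063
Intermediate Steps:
x(P) = (-642 + P)*(202 + P) (x(P) = (202 + P)*(-642 + P) = (-642 + P)*(202 + P))
(-1189889 + x(-1430))*(-3777957 + o) = (-1189889 + (-129684 + (-1430)**2 - 440*(-1430)))*(-3777957 + 4390126) = (-1189889 + (-129684 + 2044900 + 629200))*612169 = (-1189889 + 2544416)*612169 = 1354527*612169 = 829199439063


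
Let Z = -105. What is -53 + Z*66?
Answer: -6983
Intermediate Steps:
-53 + Z*66 = -53 - 105*66 = -53 - 6930 = -6983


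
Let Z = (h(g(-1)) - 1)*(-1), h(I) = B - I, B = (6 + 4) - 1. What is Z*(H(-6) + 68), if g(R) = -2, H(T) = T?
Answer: -620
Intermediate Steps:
B = 9 (B = 10 - 1 = 9)
h(I) = 9 - I
Z = -10 (Z = ((9 - 1*(-2)) - 1)*(-1) = ((9 + 2) - 1)*(-1) = (11 - 1)*(-1) = 10*(-1) = -10)
Z*(H(-6) + 68) = -10*(-6 + 68) = -10*62 = -620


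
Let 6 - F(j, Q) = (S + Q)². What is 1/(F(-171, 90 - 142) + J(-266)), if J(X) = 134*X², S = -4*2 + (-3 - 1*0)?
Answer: 1/9477341 ≈ 1.0551e-7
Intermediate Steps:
S = -11 (S = -8 + (-3 + 0) = -8 - 3 = -11)
F(j, Q) = 6 - (-11 + Q)²
1/(F(-171, 90 - 142) + J(-266)) = 1/((6 - (-11 + (90 - 142))²) + 134*(-266)²) = 1/((6 - (-11 - 52)²) + 134*70756) = 1/((6 - 1*(-63)²) + 9481304) = 1/((6 - 1*3969) + 9481304) = 1/((6 - 3969) + 9481304) = 1/(-3963 + 9481304) = 1/9477341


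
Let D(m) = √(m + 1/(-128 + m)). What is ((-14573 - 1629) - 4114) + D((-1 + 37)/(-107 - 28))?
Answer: -20316 + 89*I*√7215/14430 ≈ -20316.0 + 0.52389*I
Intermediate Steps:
((-14573 - 1629) - 4114) + D((-1 + 37)/(-107 - 28)) = ((-14573 - 1629) - 4114) + √((1 + ((-1 + 37)/(-107 - 28))*(-128 + (-1 + 37)/(-107 - 28)))/(-128 + (-1 + 37)/(-107 - 28))) = (-16202 - 4114) + √((1 + (36/(-135))*(-128 + 36/(-135)))/(-128 + 36/(-135))) = -20316 + √((1 + (36*(-1/135))*(-128 + 36*(-1/135)))/(-128 + 36*(-1/135))) = -20316 + √((1 - 4*(-128 - 4/15)/15)/(-128 - 4/15)) = -20316 + √((1 - 4/15*(-1924/15))/(-1924/15)) = -20316 + √(-15*(1 + 7696/225)/1924) = -20316 + √(-15/1924*7921/225) = -20316 + √(-7921/28860) = -20316 + 89*I*√7215/14430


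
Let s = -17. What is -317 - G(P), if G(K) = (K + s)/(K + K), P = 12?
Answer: -7603/24 ≈ -316.79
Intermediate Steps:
G(K) = (-17 + K)/(2*K) (G(K) = (K - 17)/(K + K) = (-17 + K)/((2*K)) = (-17 + K)*(1/(2*K)) = (-17 + K)/(2*K))
-317 - G(P) = -317 - (-17 + 12)/(2*12) = -317 - (-5)/(2*12) = -317 - 1*(-5/24) = -317 + 5/24 = -7603/24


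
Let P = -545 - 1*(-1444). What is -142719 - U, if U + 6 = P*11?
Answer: -152602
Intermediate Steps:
P = 899 (P = -545 + 1444 = 899)
U = 9883 (U = -6 + 899*11 = -6 + 9889 = 9883)
-142719 - U = -142719 - 1*9883 = -142719 - 9883 = -152602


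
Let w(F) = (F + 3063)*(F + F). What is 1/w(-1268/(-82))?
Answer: 1681/160043156 ≈ 1.0503e-5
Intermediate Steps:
w(F) = 2*F*(3063 + F) (w(F) = (3063 + F)*(2*F) = 2*F*(3063 + F))
1/w(-1268/(-82)) = 1/(2*(-1268/(-82))*(3063 - 1268/(-82))) = 1/(2*(-1268*(-1/82))*(3063 - 1268*(-1/82))) = 1/(2*(634/41)*(3063 + 634/41)) = 1/(2*(634/41)*(126217/41)) = 1/(160043156/1681) = 1681/160043156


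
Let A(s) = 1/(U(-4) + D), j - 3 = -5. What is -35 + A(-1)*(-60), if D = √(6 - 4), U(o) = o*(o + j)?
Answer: -10765/287 + 30*√2/287 ≈ -37.361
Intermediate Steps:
j = -2 (j = 3 - 5 = -2)
U(o) = o*(-2 + o) (U(o) = o*(o - 2) = o*(-2 + o))
D = √2 ≈ 1.4142
A(s) = 1/(24 + √2) (A(s) = 1/(-4*(-2 - 4) + √2) = 1/(-4*(-6) + √2) = 1/(24 + √2))
-35 + A(-1)*(-60) = -35 + (12/287 - √2/574)*(-60) = -35 + (-720/287 + 30*√2/287) = -10765/287 + 30*√2/287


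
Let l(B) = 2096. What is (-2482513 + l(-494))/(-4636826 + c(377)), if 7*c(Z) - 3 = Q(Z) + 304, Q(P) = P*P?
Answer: 2480417/4616478 ≈ 0.53730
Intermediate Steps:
Q(P) = P²
c(Z) = 307/7 + Z²/7 (c(Z) = 3/7 + (Z² + 304)/7 = 3/7 + (304 + Z²)/7 = 3/7 + (304/7 + Z²/7) = 307/7 + Z²/7)
(-2482513 + l(-494))/(-4636826 + c(377)) = (-2482513 + 2096)/(-4636826 + (307/7 + (⅐)*377²)) = -2480417/(-4636826 + (307/7 + (⅐)*142129)) = -2480417/(-4636826 + (307/7 + 142129/7)) = -2480417/(-4636826 + 20348) = -2480417/(-4616478) = -2480417*(-1/4616478) = 2480417/4616478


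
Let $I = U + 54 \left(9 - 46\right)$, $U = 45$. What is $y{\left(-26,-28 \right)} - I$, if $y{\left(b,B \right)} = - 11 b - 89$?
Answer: $2150$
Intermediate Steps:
$y{\left(b,B \right)} = -89 - 11 b$
$I = -1953$ ($I = 45 + 54 \left(9 - 46\right) = 45 + 54 \left(-37\right) = 45 - 1998 = -1953$)
$y{\left(-26,-28 \right)} - I = \left(-89 - -286\right) - -1953 = \left(-89 + 286\right) + 1953 = 197 + 1953 = 2150$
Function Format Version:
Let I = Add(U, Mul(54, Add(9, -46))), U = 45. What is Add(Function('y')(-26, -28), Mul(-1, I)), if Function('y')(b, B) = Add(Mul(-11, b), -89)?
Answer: 2150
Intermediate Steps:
Function('y')(b, B) = Add(-89, Mul(-11, b))
I = -1953 (I = Add(45, Mul(54, Add(9, -46))) = Add(45, Mul(54, -37)) = Add(45, -1998) = -1953)
Add(Function('y')(-26, -28), Mul(-1, I)) = Add(Add(-89, Mul(-11, -26)), Mul(-1, -1953)) = Add(Add(-89, 286), 1953) = Add(197, 1953) = 2150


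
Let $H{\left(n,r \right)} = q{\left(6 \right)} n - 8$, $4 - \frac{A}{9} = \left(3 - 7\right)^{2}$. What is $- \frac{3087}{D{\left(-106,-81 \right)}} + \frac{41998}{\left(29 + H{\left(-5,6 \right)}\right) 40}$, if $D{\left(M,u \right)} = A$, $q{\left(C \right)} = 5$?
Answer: $- \frac{56137}{240} \approx -233.9$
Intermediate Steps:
$A = -108$ ($A = 36 - 9 \left(3 - 7\right)^{2} = 36 - 9 \left(-4\right)^{2} = 36 - 144 = -108$)
$H{\left(n,r \right)} = -8 + 5 n$ ($H{\left(n,r \right)} = 5 n - 8 = -8 + 5 n$)
$D{\left(M,u \right)} = -108$
$- \frac{3087}{D{\left(-106,-81 \right)}} + \frac{41998}{\left(29 + H{\left(-5,6 \right)}\right) 40} = - \frac{3087}{-108} + \frac{41998}{\left(29 + \left(-8 + 5 \left(-5\right)\right)\right) 40} = \left(-3087\right) \left(- \frac{1}{108}\right) + \frac{41998}{\left(29 - 33\right) 40} = \frac{343}{12} + \frac{41998}{\left(29 - 33\right) 40} = \frac{343}{12} + \frac{41998}{\left(-4\right) 40} = \frac{343}{12} + \frac{41998}{-160} = \frac{343}{12} + 41998 \left(- \frac{1}{160}\right) = \frac{343}{12} - \frac{20999}{80} = - \frac{56137}{240}$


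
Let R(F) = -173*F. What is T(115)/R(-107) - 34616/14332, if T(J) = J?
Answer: -159782149/66324913 ≈ -2.4091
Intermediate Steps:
T(115)/R(-107) - 34616/14332 = 115/((-173*(-107))) - 34616/14332 = 115/18511 - 34616*1/14332 = 115*(1/18511) - 8654/3583 = 115/18511 - 8654/3583 = -159782149/66324913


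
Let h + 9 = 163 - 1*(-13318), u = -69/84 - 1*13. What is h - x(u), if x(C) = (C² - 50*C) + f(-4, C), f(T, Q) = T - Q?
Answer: 9862779/784 ≈ 12580.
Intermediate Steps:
u = -387/28 (u = -69*1/84 - 13 = -23/28 - 13 = -387/28 ≈ -13.821)
h = 13472 (h = -9 + (163 - 1*(-13318)) = -9 + (163 + 13318) = -9 + 13481 = 13472)
x(C) = -4 + C² - 51*C (x(C) = (C² - 50*C) + (-4 - C) = -4 + C² - 51*C)
h - x(u) = 13472 - (-4 + (-387/28)² - 51*(-387/28)) = 13472 - (-4 + 149769/784 + 19737/28) = 13472 - 1*699269/784 = 13472 - 699269/784 = 9862779/784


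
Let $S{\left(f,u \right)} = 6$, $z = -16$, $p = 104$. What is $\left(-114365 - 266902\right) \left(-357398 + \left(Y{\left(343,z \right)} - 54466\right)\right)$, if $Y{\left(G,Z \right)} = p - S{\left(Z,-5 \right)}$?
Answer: $156992787522$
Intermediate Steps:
$Y{\left(G,Z \right)} = 98$ ($Y{\left(G,Z \right)} = 104 - 6 = 98$)
$\left(-114365 - 266902\right) \left(-357398 + \left(Y{\left(343,z \right)} - 54466\right)\right) = \left(-114365 - 266902\right) \left(-357398 + \left(98 - 54466\right)\right) = - 381267 \left(-357398 - 54368\right) = \left(-381267\right) \left(-411766\right) = 156992787522$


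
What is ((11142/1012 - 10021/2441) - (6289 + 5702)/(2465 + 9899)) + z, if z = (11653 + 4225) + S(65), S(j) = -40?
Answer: 10998099828833/694152052 ≈ 15844.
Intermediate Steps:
z = 15838 (z = (11653 + 4225) - 40 = 15878 - 40 = 15838)
((11142/1012 - 10021/2441) - (6289 + 5702)/(2465 + 9899)) + z = ((11142/1012 - 10021/2441) - (6289 + 5702)/(2465 + 9899)) + 15838 = ((11142*(1/1012) - 10021*1/2441) - 11991/12364) + 15838 = ((5571/506 - 10021/2441) - 11991/12364) + 15838 = (8528185/1235146 - 1*11991/12364) + 15838 = (8528185/1235146 - 11991/12364) + 15838 = 4119629257/694152052 + 15838 = 10998099828833/694152052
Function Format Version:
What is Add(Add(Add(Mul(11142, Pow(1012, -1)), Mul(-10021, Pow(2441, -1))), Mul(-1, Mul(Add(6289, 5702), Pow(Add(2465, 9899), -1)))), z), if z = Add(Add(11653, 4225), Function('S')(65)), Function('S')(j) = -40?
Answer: Rational(10998099828833, 694152052) ≈ 15844.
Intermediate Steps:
z = 15838 (z = Add(Add(11653, 4225), -40) = Add(15878, -40) = 15838)
Add(Add(Add(Mul(11142, Pow(1012, -1)), Mul(-10021, Pow(2441, -1))), Mul(-1, Mul(Add(6289, 5702), Pow(Add(2465, 9899), -1)))), z) = Add(Add(Add(Mul(11142, Pow(1012, -1)), Mul(-10021, Pow(2441, -1))), Mul(-1, Mul(Add(6289, 5702), Pow(Add(2465, 9899), -1)))), 15838) = Add(Add(Add(Mul(11142, Rational(1, 1012)), Mul(-10021, Rational(1, 2441))), Mul(-1, Mul(11991, Pow(12364, -1)))), 15838) = Add(Add(Add(Rational(5571, 506), Rational(-10021, 2441)), Mul(-1, Mul(11991, Rational(1, 12364)))), 15838) = Add(Add(Rational(8528185, 1235146), Mul(-1, Rational(11991, 12364))), 15838) = Add(Add(Rational(8528185, 1235146), Rational(-11991, 12364)), 15838) = Add(Rational(4119629257, 694152052), 15838) = Rational(10998099828833, 694152052)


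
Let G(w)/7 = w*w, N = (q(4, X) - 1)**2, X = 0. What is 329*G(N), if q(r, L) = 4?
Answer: 186543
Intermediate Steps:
N = 9 (N = (4 - 1)**2 = 3**2 = 9)
G(w) = 7*w**2 (G(w) = 7*(w*w) = 7*w**2)
329*G(N) = 329*(7*9**2) = 329*(7*81) = 329*567 = 186543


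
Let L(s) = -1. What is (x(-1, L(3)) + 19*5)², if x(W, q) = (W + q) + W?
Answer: 8464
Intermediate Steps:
x(W, q) = q + 2*W
(x(-1, L(3)) + 19*5)² = ((-1 + 2*(-1)) + 19*5)² = ((-1 - 2) + 95)² = (-3 + 95)² = 92² = 8464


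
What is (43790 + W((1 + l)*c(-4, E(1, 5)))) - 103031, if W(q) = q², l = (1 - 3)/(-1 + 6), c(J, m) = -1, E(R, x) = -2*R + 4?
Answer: -1481016/25 ≈ -59241.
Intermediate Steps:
E(R, x) = 4 - 2*R
l = -⅖ (l = -2/5 = -2*⅕ = -⅖ ≈ -0.40000)
(43790 + W((1 + l)*c(-4, E(1, 5)))) - 103031 = (43790 + ((1 - ⅖)*(-1))²) - 103031 = (43790 + ((⅗)*(-1))²) - 103031 = (43790 + (-⅗)²) - 103031 = (43790 + 9/25) - 103031 = 1094759/25 - 103031 = -1481016/25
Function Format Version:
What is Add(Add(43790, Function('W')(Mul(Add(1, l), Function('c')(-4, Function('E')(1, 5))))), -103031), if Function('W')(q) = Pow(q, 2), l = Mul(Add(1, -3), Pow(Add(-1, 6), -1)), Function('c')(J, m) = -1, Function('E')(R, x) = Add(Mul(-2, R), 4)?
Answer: Rational(-1481016, 25) ≈ -59241.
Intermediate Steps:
Function('E')(R, x) = Add(4, Mul(-2, R))
l = Rational(-2, 5) (l = Mul(-2, Pow(5, -1)) = Mul(-2, Rational(1, 5)) = Rational(-2, 5) ≈ -0.40000)
Add(Add(43790, Function('W')(Mul(Add(1, l), Function('c')(-4, Function('E')(1, 5))))), -103031) = Add(Add(43790, Pow(Mul(Add(1, Rational(-2, 5)), -1), 2)), -103031) = Add(Add(43790, Pow(Mul(Rational(3, 5), -1), 2)), -103031) = Add(Add(43790, Pow(Rational(-3, 5), 2)), -103031) = Add(Add(43790, Rational(9, 25)), -103031) = Add(Rational(1094759, 25), -103031) = Rational(-1481016, 25)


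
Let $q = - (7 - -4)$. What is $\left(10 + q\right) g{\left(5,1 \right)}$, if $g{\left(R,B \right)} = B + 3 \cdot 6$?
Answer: $-19$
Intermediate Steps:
$g{\left(R,B \right)} = 18 + B$ ($g{\left(R,B \right)} = B + 18 = 18 + B$)
$q = -11$ ($q = - (7 + 4) = \left(-1\right) 11 = -11$)
$\left(10 + q\right) g{\left(5,1 \right)} = \left(10 - 11\right) \left(18 + 1\right) = \left(-1\right) 19 = -19$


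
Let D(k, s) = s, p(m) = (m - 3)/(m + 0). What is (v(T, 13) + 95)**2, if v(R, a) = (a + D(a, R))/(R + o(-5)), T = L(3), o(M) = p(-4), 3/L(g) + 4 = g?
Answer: 7569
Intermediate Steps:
L(g) = 3/(-4 + g)
p(m) = (-3 + m)/m
o(M) = 7/4 (o(M) = (-3 - 4)/(-4) = -1/4*(-7) = 7/4)
T = -3 (T = 3/(-4 + 3) = 3/(-1) = 3*(-1) = -3)
v(R, a) = (R + a)/(7/4 + R) (v(R, a) = (a + R)/(R + 7/4) = (R + a)/(7/4 + R))
(v(T, 13) + 95)**2 = (4*(-3 + 13)/(7 + 4*(-3)) + 95)**2 = (4*10/(7 - 12) + 95)**2 = (4*10/(-5) + 95)**2 = (4*(-1/5)*10 + 95)**2 = (-8 + 95)**2 = 87**2 = 7569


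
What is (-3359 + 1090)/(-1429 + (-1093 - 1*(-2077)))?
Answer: 2269/445 ≈ 5.0989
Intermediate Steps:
(-3359 + 1090)/(-1429 + (-1093 - 1*(-2077))) = -2269/(-1429 + (-1093 + 2077)) = -2269/(-1429 + 984) = -2269/(-445) = -2269*(-1/445) = 2269/445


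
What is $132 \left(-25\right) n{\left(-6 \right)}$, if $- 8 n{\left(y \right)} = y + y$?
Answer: $-4950$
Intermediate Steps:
$n{\left(y \right)} = - \frac{y}{4}$ ($n{\left(y \right)} = - \frac{y + y}{8} = - \frac{2 y}{8} = - \frac{y}{4}$)
$132 \left(-25\right) n{\left(-6 \right)} = 132 \left(-25\right) \left(\left(- \frac{1}{4}\right) \left(-6\right)\right) = \left(-3300\right) \frac{3}{2} = -4950$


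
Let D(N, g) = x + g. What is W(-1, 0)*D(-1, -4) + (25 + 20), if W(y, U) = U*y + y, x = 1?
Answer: 48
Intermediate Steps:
D(N, g) = 1 + g
W(y, U) = y + U*y
W(-1, 0)*D(-1, -4) + (25 + 20) = (-(1 + 0))*(1 - 4) + (25 + 20) = -1*1*(-3) + 45 = -1*(-3) + 45 = 3 + 45 = 48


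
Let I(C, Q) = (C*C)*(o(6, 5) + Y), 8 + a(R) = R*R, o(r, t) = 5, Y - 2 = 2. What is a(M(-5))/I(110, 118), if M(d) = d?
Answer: 17/108900 ≈ 0.00015611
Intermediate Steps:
Y = 4 (Y = 2 + 2 = 4)
a(R) = -8 + R² (a(R) = -8 + R*R = -8 + R²)
I(C, Q) = 9*C² (I(C, Q) = (C*C)*(5 + 4) = C²*9 = 9*C²)
a(M(-5))/I(110, 118) = (-8 + (-5)²)/((9*110²)) = (-8 + 25)/((9*12100)) = 17/108900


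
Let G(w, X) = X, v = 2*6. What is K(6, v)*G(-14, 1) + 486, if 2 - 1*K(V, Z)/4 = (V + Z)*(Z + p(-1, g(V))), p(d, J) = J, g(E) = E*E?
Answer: -2962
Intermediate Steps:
g(E) = E²
v = 12
K(V, Z) = 8 - 4*(V + Z)*(Z + V²)
K(6, v)*G(-14, 1) + 486 = (8 - 4*6³ - 4*12² - 4*6*12 - 4*12*6²)*1 + 486 = (8 - 4*216 - 4*144 - 288 - 4*12*36)*1 + 486 = (8 - 864 - 576 - 288 - 1728)*1 + 486 = -3448*1 + 486 = -3448 + 486 = -2962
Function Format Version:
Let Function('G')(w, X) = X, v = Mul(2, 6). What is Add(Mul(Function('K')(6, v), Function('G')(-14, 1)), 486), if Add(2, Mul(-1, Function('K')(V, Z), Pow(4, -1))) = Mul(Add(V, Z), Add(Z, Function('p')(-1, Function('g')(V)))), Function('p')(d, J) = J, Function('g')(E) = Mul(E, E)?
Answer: -2962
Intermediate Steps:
Function('g')(E) = Pow(E, 2)
v = 12
Function('K')(V, Z) = Add(8, Mul(-4, Add(V, Z), Add(Z, Pow(V, 2)))) (Function('K')(V, Z) = Add(8, Mul(-4, Mul(Add(V, Z), Add(Z, Pow(V, 2))))) = Add(8, Mul(-4, Add(V, Z), Add(Z, Pow(V, 2)))))
Add(Mul(Function('K')(6, v), Function('G')(-14, 1)), 486) = Add(Mul(Add(8, Mul(-4, Pow(6, 3)), Mul(-4, Pow(12, 2)), Mul(-4, 6, 12), Mul(-4, 12, Pow(6, 2))), 1), 486) = Add(Mul(Add(8, Mul(-4, 216), Mul(-4, 144), -288, Mul(-4, 12, 36)), 1), 486) = Add(Mul(Add(8, -864, -576, -288, -1728), 1), 486) = Add(Mul(-3448, 1), 486) = Add(-3448, 486) = -2962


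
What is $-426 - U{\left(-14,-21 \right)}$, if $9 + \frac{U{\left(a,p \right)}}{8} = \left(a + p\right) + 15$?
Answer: $-194$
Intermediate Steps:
$U{\left(a,p \right)} = 48 + 8 a + 8 p$ ($U{\left(a,p \right)} = -72 + 8 \left(\left(a + p\right) + 15\right) = -72 + 8 \left(15 + a + p\right) = -72 + \left(120 + 8 a + 8 p\right) = 48 + 8 a + 8 p$)
$-426 - U{\left(-14,-21 \right)} = -426 - \left(48 + 8 \left(-14\right) + 8 \left(-21\right)\right) = -426 - \left(48 - 112 - 168\right) = -426 - -232 = -426 + 232 = -194$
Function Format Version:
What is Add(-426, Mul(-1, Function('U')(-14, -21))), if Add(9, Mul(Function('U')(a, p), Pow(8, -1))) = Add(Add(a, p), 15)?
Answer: -194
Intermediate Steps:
Function('U')(a, p) = Add(48, Mul(8, a), Mul(8, p)) (Function('U')(a, p) = Add(-72, Mul(8, Add(Add(a, p), 15))) = Add(-72, Mul(8, Add(15, a, p))) = Add(-72, Add(120, Mul(8, a), Mul(8, p))) = Add(48, Mul(8, a), Mul(8, p)))
Add(-426, Mul(-1, Function('U')(-14, -21))) = Add(-426, Mul(-1, Add(48, Mul(8, -14), Mul(8, -21)))) = Add(-426, Mul(-1, Add(48, -112, -168))) = Add(-426, Mul(-1, -232)) = Add(-426, 232) = -194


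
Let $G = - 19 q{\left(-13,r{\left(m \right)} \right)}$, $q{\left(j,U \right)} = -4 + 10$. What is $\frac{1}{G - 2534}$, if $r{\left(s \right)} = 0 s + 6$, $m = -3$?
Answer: $- \frac{1}{2648} \approx -0.00037764$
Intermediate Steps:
$r{\left(s \right)} = 6$ ($r{\left(s \right)} = 0 + 6 = 6$)
$q{\left(j,U \right)} = 6$
$G = -114$ ($G = \left(-19\right) 6 = -114$)
$\frac{1}{G - 2534} = \frac{1}{-114 - 2534} = \frac{1}{-2648} = - \frac{1}{2648}$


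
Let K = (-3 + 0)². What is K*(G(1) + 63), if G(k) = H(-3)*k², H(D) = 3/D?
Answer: 558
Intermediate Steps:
G(k) = -k² (G(k) = (3/(-3))*k² = (3*(-⅓))*k² = -k²)
K = 9 (K = (-3)² = 9)
K*(G(1) + 63) = 9*(-1*1² + 63) = 9*(-1*1 + 63) = 9*(-1 + 63) = 9*62 = 558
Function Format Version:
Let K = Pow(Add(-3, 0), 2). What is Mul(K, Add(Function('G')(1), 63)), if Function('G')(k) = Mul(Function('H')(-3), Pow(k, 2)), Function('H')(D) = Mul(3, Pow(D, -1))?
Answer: 558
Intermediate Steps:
Function('G')(k) = Mul(-1, Pow(k, 2)) (Function('G')(k) = Mul(Mul(3, Pow(-3, -1)), Pow(k, 2)) = Mul(Mul(3, Rational(-1, 3)), Pow(k, 2)) = Mul(-1, Pow(k, 2)))
K = 9 (K = Pow(-3, 2) = 9)
Mul(K, Add(Function('G')(1), 63)) = Mul(9, Add(Mul(-1, Pow(1, 2)), 63)) = Mul(9, Add(Mul(-1, 1), 63)) = Mul(9, Add(-1, 63)) = Mul(9, 62) = 558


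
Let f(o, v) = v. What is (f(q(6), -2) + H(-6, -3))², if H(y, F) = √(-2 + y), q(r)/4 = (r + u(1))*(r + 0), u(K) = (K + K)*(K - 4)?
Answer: 4*(1 - I*√2)² ≈ -4.0 - 11.314*I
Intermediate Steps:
u(K) = 2*K*(-4 + K) (u(K) = (2*K)*(-4 + K) = 2*K*(-4 + K))
q(r) = 4*r*(-6 + r) (q(r) = 4*((r + 2*1*(-4 + 1))*(r + 0)) = 4*((r + 2*1*(-3))*r) = 4*((r - 6)*r) = 4*((-6 + r)*r) = 4*(r*(-6 + r)) = 4*r*(-6 + r))
(f(q(6), -2) + H(-6, -3))² = (-2 + √(-2 - 6))² = (-2 + √(-8))² = (-2 + 2*I*√2)²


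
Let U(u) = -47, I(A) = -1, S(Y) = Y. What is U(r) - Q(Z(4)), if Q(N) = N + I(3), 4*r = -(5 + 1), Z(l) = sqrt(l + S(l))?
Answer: -46 - 2*sqrt(2) ≈ -48.828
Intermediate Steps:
Z(l) = sqrt(2)*sqrt(l) (Z(l) = sqrt(l + l) = sqrt(2*l) = sqrt(2)*sqrt(l))
r = -3/2 (r = (-(5 + 1))/4 = (-1*6)/4 = (1/4)*(-6) = -3/2 ≈ -1.5000)
Q(N) = -1 + N (Q(N) = N - 1 = -1 + N)
U(r) - Q(Z(4)) = -47 - (-1 + sqrt(2)*sqrt(4)) = -47 - (-1 + sqrt(2)*2) = -47 - (-1 + 2*sqrt(2)) = -47 + (1 - 2*sqrt(2)) = -46 - 2*sqrt(2)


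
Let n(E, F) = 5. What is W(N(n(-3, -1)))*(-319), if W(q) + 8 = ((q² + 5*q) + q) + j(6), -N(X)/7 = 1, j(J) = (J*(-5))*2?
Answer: 19459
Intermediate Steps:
j(J) = -10*J (j(J) = -5*J*2 = -10*J)
N(X) = -7 (N(X) = -7*1 = -7)
W(q) = -68 + q² + 6*q (W(q) = -8 + (((q² + 5*q) + q) - 10*6) = -8 + ((q² + 6*q) - 60) = -8 + (-60 + q² + 6*q) = -68 + q² + 6*q)
W(N(n(-3, -1)))*(-319) = (-68 + (-7)² + 6*(-7))*(-319) = (-68 + 49 - 42)*(-319) = -61*(-319) = 19459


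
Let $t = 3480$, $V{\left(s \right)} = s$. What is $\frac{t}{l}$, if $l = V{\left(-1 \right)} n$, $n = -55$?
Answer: $\frac{696}{11} \approx 63.273$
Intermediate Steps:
$l = 55$ ($l = \left(-1\right) \left(-55\right) = 55$)
$\frac{t}{l} = \frac{3480}{55} = 3480 \cdot \frac{1}{55} = \frac{696}{11}$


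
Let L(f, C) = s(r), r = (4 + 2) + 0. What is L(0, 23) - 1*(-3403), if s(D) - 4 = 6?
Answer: 3413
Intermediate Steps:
r = 6 (r = 6 + 0 = 6)
s(D) = 10 (s(D) = 4 + 6 = 10)
L(f, C) = 10
L(0, 23) - 1*(-3403) = 10 - 1*(-3403) = 10 + 3403 = 3413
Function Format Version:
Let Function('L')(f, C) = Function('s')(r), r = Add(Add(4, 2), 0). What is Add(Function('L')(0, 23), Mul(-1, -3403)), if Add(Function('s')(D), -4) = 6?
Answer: 3413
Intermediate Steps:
r = 6 (r = Add(6, 0) = 6)
Function('s')(D) = 10 (Function('s')(D) = Add(4, 6) = 10)
Function('L')(f, C) = 10
Add(Function('L')(0, 23), Mul(-1, -3403)) = Add(10, Mul(-1, -3403)) = Add(10, 3403) = 3413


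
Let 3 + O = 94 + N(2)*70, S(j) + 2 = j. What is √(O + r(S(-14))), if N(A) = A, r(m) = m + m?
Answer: √199 ≈ 14.107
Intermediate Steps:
S(j) = -2 + j
r(m) = 2*m
O = 231 (O = -3 + (94 + 2*70) = -3 + (94 + 140) = -3 + 234 = 231)
√(O + r(S(-14))) = √(231 + 2*(-2 - 14)) = √(231 + 2*(-16)) = √(231 - 32) = √199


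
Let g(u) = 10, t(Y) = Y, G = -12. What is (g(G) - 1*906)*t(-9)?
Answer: 8064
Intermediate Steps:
(g(G) - 1*906)*t(-9) = (10 - 1*906)*(-9) = (10 - 906)*(-9) = -896*(-9) = 8064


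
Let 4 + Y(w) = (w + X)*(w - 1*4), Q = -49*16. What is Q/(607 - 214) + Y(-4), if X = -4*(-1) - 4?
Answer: 10220/393 ≈ 26.005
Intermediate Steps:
X = 0 (X = 4 - 4 = 0)
Q = -784
Y(w) = -4 + w*(-4 + w) (Y(w) = -4 + (w + 0)*(w - 1*4) = -4 + w*(w - 4) = -4 + w*(-4 + w))
Q/(607 - 214) + Y(-4) = -784/(607 - 214) + (-4 + (-4)² - 4*(-4)) = -784/393 + (-4 + 16 + 16) = (1/393)*(-784) + 28 = -784/393 + 28 = 10220/393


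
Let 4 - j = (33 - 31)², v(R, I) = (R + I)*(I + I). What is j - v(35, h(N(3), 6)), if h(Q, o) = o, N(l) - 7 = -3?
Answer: -492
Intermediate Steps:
N(l) = 4 (N(l) = 7 - 3 = 4)
v(R, I) = 2*I*(I + R) (v(R, I) = (I + R)*(2*I) = 2*I*(I + R))
j = 0 (j = 4 - (33 - 31)² = 4 - 1*2² = 4 - 1*4 = 4 - 4 = 0)
j - v(35, h(N(3), 6)) = 0 - 2*6*(6 + 35) = 0 - 2*6*41 = 0 - 1*492 = 0 - 492 = -492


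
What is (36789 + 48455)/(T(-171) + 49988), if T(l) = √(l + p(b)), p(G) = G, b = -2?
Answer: 4261177072/2498800317 - 85244*I*√173/2498800317 ≈ 1.7053 - 0.0004487*I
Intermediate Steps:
T(l) = √(-2 + l) (T(l) = √(l - 2) = √(-2 + l))
(36789 + 48455)/(T(-171) + 49988) = (36789 + 48455)/(√(-2 - 171) + 49988) = 85244/(√(-173) + 49988) = 85244/(I*√173 + 49988) = 85244/(49988 + I*√173)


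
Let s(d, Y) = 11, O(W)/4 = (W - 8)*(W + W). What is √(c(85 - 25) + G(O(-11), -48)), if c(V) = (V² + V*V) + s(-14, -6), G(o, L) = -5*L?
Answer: √7451 ≈ 86.319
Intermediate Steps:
O(W) = 8*W*(-8 + W) (O(W) = 4*((W - 8)*(W + W)) = 4*((-8 + W)*(2*W)) = 4*(2*W*(-8 + W)) = 8*W*(-8 + W))
c(V) = 11 + 2*V² (c(V) = (V² + V*V) + 11 = (V² + V²) + 11 = 2*V² + 11 = 11 + 2*V²)
√(c(85 - 25) + G(O(-11), -48)) = √((11 + 2*(85 - 25)²) - 5*(-48)) = √((11 + 2*60²) + 240) = √((11 + 2*3600) + 240) = √((11 + 7200) + 240) = √(7211 + 240) = √7451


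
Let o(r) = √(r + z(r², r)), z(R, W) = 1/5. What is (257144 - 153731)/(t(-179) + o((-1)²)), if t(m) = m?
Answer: -92554635/160199 - 103413*√30/160199 ≈ -581.28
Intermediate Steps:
z(R, W) = ⅕
o(r) = √(⅕ + r) (o(r) = √(r + ⅕) = √(⅕ + r))
(257144 - 153731)/(t(-179) + o((-1)²)) = (257144 - 153731)/(-179 + √(5 + 25*(-1)²)/5) = 103413/(-179 + √(5 + 25*1)/5) = 103413/(-179 + √(5 + 25)/5) = 103413/(-179 + √30/5)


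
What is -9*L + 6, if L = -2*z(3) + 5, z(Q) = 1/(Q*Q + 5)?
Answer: -264/7 ≈ -37.714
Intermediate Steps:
z(Q) = 1/(5 + Q²) (z(Q) = 1/(Q² + 5) = 1/(5 + Q²))
L = 34/7 (L = -2/(5 + 3²) + 5 = -2/(5 + 9) + 5 = -2/14 + 5 = -2*1/14 + 5 = -⅐ + 5 = 34/7 ≈ 4.8571)
-9*L + 6 = -9*34/7 + 6 = -306/7 + 6 = -264/7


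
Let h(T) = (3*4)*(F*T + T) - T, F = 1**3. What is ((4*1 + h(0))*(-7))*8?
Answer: -224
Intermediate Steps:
F = 1
h(T) = 23*T (h(T) = (3*4)*(1*T + T) - T = 12*(T + T) - T = 12*(2*T) - T = 24*T - T = 23*T)
((4*1 + h(0))*(-7))*8 = ((4*1 + 23*0)*(-7))*8 = ((4 + 0)*(-7))*8 = (4*(-7))*8 = -28*8 = -224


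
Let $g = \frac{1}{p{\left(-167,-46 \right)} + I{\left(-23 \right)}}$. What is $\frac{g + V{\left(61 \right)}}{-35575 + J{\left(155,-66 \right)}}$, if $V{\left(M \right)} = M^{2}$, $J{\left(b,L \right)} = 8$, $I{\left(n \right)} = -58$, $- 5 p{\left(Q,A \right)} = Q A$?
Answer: $- \frac{29663807}{283540124} \approx -0.10462$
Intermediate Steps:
$p{\left(Q,A \right)} = - \frac{A Q}{5}$ ($p{\left(Q,A \right)} = - \frac{Q A}{5} = - \frac{A Q}{5}$)
$g = - \frac{5}{7972}$ ($g = \frac{1}{\left(- \frac{1}{5}\right) \left(-46\right) \left(-167\right) - 58} = \frac{1}{- \frac{7682}{5} - 58} = \frac{1}{- \frac{7972}{5}} = - \frac{5}{7972} \approx -0.0006272$)
$\frac{g + V{\left(61 \right)}}{-35575 + J{\left(155,-66 \right)}} = \frac{- \frac{5}{7972} + 61^{2}}{-35575 + 8} = \frac{- \frac{5}{7972} + 3721}{-35567} = \frac{29663807}{7972} \left(- \frac{1}{35567}\right) = - \frac{29663807}{283540124}$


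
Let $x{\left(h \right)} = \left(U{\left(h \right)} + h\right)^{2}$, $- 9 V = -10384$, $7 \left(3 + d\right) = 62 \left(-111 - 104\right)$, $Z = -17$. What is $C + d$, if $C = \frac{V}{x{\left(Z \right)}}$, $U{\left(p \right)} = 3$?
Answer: $- \frac{838517}{441} \approx -1901.4$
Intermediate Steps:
$d = - \frac{13351}{7}$ ($d = -3 + \frac{62 \left(-111 - 104\right)}{7} = -3 + \frac{62 \left(-215\right)}{7} = -3 + \frac{1}{7} \left(-13330\right) = -3 - \frac{13330}{7} = - \frac{13351}{7} \approx -1907.3$)
$V = \frac{10384}{9}$ ($V = \left(- \frac{1}{9}\right) \left(-10384\right) = \frac{10384}{9} \approx 1153.8$)
$x{\left(h \right)} = \left(3 + h\right)^{2}$
$C = \frac{2596}{441}$ ($C = \frac{10384}{9 \left(3 - 17\right)^{2}} = \frac{10384}{9 \left(-14\right)^{2}} = \frac{10384}{9 \cdot 196} = \frac{10384}{9} \cdot \frac{1}{196} = \frac{2596}{441} \approx 5.8866$)
$C + d = \frac{2596}{441} - \frac{13351}{7} = - \frac{838517}{441}$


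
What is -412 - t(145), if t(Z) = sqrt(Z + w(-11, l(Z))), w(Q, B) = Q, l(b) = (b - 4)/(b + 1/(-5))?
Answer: -412 - sqrt(134) ≈ -423.58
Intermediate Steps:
l(b) = (-4 + b)/(-1/5 + b) (l(b) = (-4 + b)/(b - 1/5) = (-4 + b)/(-1/5 + b))
t(Z) = sqrt(-11 + Z) (t(Z) = sqrt(Z - 11) = sqrt(-11 + Z))
-412 - t(145) = -412 - sqrt(-11 + 145) = -412 - sqrt(134)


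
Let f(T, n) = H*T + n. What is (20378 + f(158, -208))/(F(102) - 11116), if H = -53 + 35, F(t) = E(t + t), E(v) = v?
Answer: -8663/5456 ≈ -1.5878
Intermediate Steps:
F(t) = 2*t (F(t) = t + t = 2*t)
H = -18
f(T, n) = n - 18*T (f(T, n) = -18*T + n = n - 18*T)
(20378 + f(158, -208))/(F(102) - 11116) = (20378 + (-208 - 18*158))/(2*102 - 11116) = (20378 + (-208 - 2844))/(204 - 11116) = (20378 - 3052)/(-10912) = 17326*(-1/10912) = -8663/5456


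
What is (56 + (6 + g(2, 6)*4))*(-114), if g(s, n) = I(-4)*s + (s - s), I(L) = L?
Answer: -3420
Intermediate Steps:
g(s, n) = -4*s (g(s, n) = -4*s + (s - s) = -4*s + 0 = -4*s)
(56 + (6 + g(2, 6)*4))*(-114) = (56 + (6 - 4*2*4))*(-114) = (56 + (6 - 8*4))*(-114) = (56 + (6 - 32))*(-114) = (56 - 26)*(-114) = 30*(-114) = -3420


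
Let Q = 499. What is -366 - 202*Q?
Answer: -101164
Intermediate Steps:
-366 - 202*Q = -366 - 202*499 = -366 - 100798 = -101164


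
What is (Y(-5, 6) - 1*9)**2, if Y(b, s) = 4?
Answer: 25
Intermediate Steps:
(Y(-5, 6) - 1*9)**2 = (4 - 1*9)**2 = (4 - 9)**2 = (-5)**2 = 25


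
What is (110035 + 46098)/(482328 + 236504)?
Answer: 156133/718832 ≈ 0.21720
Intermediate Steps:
(110035 + 46098)/(482328 + 236504) = 156133/718832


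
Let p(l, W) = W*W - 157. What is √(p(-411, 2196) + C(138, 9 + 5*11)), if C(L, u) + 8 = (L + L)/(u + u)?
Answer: 3*√34291578/8 ≈ 2196.0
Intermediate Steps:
p(l, W) = -157 + W² (p(l, W) = W² - 157 = -157 + W²)
C(L, u) = -8 + L/u (C(L, u) = -8 + (L + L)/(u + u) = -8 + (2*L)/((2*u)) = -8 + (2*L)*(1/(2*u)) = -8 + L/u)
√(p(-411, 2196) + C(138, 9 + 5*11)) = √((-157 + 2196²) + (-8 + 138/(9 + 5*11))) = √((-157 + 4822416) + (-8 + 138/(9 + 55))) = √(4822259 + (-8 + 138/64)) = √(4822259 + (-8 + 138*(1/64))) = √(4822259 + (-8 + 69/32)) = √(4822259 - 187/32) = √(154312101/32) = 3*√34291578/8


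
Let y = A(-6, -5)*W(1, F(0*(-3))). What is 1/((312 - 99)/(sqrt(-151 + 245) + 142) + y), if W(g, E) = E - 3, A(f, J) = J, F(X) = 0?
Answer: 110432/1822833 + 71*sqrt(94)/1822833 ≈ 0.060960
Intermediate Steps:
W(g, E) = -3 + E
y = 15 (y = -5*(-3 + 0) = -5*(-3) = 15)
1/((312 - 99)/(sqrt(-151 + 245) + 142) + y) = 1/((312 - 99)/(sqrt(-151 + 245) + 142) + 15) = 1/(213/(sqrt(94) + 142) + 15) = 1/(213/(142 + sqrt(94)) + 15) = 1/(15 + 213/(142 + sqrt(94)))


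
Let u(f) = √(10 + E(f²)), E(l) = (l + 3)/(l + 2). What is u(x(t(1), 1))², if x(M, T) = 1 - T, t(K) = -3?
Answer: 23/2 ≈ 11.500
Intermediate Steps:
E(l) = (3 + l)/(2 + l)
u(f) = √(10 + (3 + f²)/(2 + f²))
u(x(t(1), 1))² = (√((23 + 11*(1 - 1*1)²)/(2 + (1 - 1*1)²)))² = (√((23 + 11*(1 - 1)²)/(2 + (1 - 1)²)))² = (√((23 + 11*0²)/(2 + 0²)))² = (√((23 + 11*0)/(2 + 0)))² = (√((23 + 0)/2))² = (√((½)*23))² = (√(23/2))² = (√46/2)² = 23/2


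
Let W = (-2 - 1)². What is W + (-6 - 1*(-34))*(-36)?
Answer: -999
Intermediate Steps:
W = 9 (W = (-3)² = 9)
W + (-6 - 1*(-34))*(-36) = 9 + (-6 - 1*(-34))*(-36) = 9 + (-6 + 34)*(-36) = 9 + 28*(-36) = 9 - 1008 = -999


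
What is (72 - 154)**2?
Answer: 6724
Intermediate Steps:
(72 - 154)**2 = (-82)**2 = 6724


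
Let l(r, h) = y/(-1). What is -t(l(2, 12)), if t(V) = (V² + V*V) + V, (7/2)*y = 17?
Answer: -2074/49 ≈ -42.327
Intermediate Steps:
y = 34/7 (y = (2/7)*17 = 34/7 ≈ 4.8571)
l(r, h) = -34/7 (l(r, h) = (34/7)/(-1) = (34/7)*(-1) = -34/7)
t(V) = V + 2*V² (t(V) = (V² + V²) + V = 2*V² + V = V + 2*V²)
-t(l(2, 12)) = -(-34)*(1 + 2*(-34/7))/7 = -(-34)*(1 - 68/7)/7 = -(-34)*(-61)/(7*7) = -1*2074/49 = -2074/49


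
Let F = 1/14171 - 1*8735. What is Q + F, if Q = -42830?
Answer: -730727614/14171 ≈ -51565.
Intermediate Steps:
F = -123783684/14171 (F = 1/14171 - 8735 = -123783684/14171 ≈ -8735.0)
Q + F = -42830 - 123783684/14171 = -730727614/14171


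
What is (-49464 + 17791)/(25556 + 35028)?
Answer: -31673/60584 ≈ -0.52279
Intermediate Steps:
(-49464 + 17791)/(25556 + 35028) = -31673/60584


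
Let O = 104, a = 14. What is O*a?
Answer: 1456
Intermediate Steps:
O*a = 104*14 = 1456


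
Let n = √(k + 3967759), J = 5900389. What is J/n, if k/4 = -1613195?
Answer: -536399*I*√2485021/225911 ≈ -3743.0*I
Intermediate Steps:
k = -6452780 (k = 4*(-1613195) = -6452780)
n = I*√2485021 (n = √(-6452780 + 3967759) = √(-2485021) = I*√2485021 ≈ 1576.4*I)
J/n = 5900389/((I*√2485021)) = 5900389*(-I*√2485021/2485021) = -536399*I*√2485021/225911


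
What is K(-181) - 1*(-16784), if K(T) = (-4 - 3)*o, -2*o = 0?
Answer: 16784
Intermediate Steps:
o = 0 (o = -½*0 = 0)
K(T) = 0 (K(T) = (-4 - 3)*0 = -7*0 = 0)
K(-181) - 1*(-16784) = 0 - 1*(-16784) = 0 + 16784 = 16784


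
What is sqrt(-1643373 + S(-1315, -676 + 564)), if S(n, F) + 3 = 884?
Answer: 2*I*sqrt(410623) ≈ 1281.6*I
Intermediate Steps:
S(n, F) = 881 (S(n, F) = -3 + 884 = 881)
sqrt(-1643373 + S(-1315, -676 + 564)) = sqrt(-1643373 + 881) = sqrt(-1642492) = 2*I*sqrt(410623)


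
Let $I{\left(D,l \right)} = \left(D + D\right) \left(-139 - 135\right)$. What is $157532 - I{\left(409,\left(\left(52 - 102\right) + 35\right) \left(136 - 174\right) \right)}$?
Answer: $381664$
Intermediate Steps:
$I{\left(D,l \right)} = - 548 D$ ($I{\left(D,l \right)} = 2 D \left(-274\right) = - 548 D$)
$157532 - I{\left(409,\left(\left(52 - 102\right) + 35\right) \left(136 - 174\right) \right)} = 157532 - \left(-548\right) 409 = 157532 - -224132 = 157532 + 224132 = 381664$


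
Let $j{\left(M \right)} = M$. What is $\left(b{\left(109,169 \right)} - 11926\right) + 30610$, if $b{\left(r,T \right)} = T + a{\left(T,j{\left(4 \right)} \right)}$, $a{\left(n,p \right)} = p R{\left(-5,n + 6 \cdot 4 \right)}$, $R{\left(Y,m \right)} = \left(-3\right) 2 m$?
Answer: $14221$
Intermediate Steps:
$R{\left(Y,m \right)} = - 6 m$
$a{\left(n,p \right)} = p \left(-144 - 6 n\right)$ ($a{\left(n,p \right)} = p \left(- 6 \left(n + 6 \cdot 4\right)\right) = p \left(- 6 \left(n + 24\right)\right) = p \left(- 6 \left(24 + n\right)\right) = p \left(-144 - 6 n\right)$)
$b{\left(r,T \right)} = -576 - 23 T$ ($b{\left(r,T \right)} = T + 6 \cdot 4 \left(-24 - T\right) = T - \left(576 + 24 T\right) = -576 - 23 T$)
$\left(b{\left(109,169 \right)} - 11926\right) + 30610 = \left(\left(-576 - 3887\right) - 11926\right) + 30610 = \left(-4463 - 11926\right) + 30610 = -16389 + 30610 = 14221$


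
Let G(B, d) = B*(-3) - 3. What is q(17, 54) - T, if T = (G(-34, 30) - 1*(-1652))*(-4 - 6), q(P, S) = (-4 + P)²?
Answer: 17679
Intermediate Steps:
G(B, d) = -3 - 3*B (G(B, d) = -3*B - 3 = -3 - 3*B)
T = -17510 (T = ((-3 - 3*(-34)) - 1*(-1652))*(-4 - 6) = ((-3 + 102) + 1652)*(-10) = (99 + 1652)*(-10) = 1751*(-10) = -17510)
q(17, 54) - T = (-4 + 17)² - 1*(-17510) = 13² + 17510 = 169 + 17510 = 17679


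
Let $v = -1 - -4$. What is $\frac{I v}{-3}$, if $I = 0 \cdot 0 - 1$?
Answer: $1$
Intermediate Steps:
$I = -1$ ($I = 0 - 1 = -1$)
$v = 3$ ($v = -1 + 4 = 3$)
$\frac{I v}{-3} = \frac{\left(-1\right) 3}{-3} = \left(-3\right) \left(- \frac{1}{3}\right) = 1$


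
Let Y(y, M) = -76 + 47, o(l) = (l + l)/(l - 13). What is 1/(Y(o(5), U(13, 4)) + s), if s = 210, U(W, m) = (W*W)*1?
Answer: 1/181 ≈ 0.0055249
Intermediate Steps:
U(W, m) = W² (U(W, m) = W²*1 = W²)
o(l) = 2*l/(-13 + l) (o(l) = (2*l)/(-13 + l) = 2*l/(-13 + l))
Y(y, M) = -29
1/(Y(o(5), U(13, 4)) + s) = 1/(-29 + 210) = 1/181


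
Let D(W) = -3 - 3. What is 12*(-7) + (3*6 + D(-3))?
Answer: -72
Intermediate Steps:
D(W) = -6
12*(-7) + (3*6 + D(-3)) = 12*(-7) + (3*6 - 6) = -84 + (18 - 6) = -84 + 12 = -72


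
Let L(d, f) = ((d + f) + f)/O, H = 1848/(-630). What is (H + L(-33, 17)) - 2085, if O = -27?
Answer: -281876/135 ≈ -2088.0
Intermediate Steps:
H = -44/15 (H = 1848*(-1/630) = -44/15 ≈ -2.9333)
L(d, f) = -2*f/27 - d/27 (L(d, f) = ((d + f) + f)/(-27) = (d + 2*f)*(-1/27) = -2*f/27 - d/27)
(H + L(-33, 17)) - 2085 = (-44/15 + (-2/27*17 - 1/27*(-33))) - 2085 = (-44/15 + (-34/27 + 11/9)) - 2085 = (-44/15 - 1/27) - 2085 = -401/135 - 2085 = -281876/135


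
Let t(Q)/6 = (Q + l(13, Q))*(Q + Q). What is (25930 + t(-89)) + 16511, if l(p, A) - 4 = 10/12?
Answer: 132331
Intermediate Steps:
l(p, A) = 29/6 (l(p, A) = 4 + 10/12 = 4 + 10*(1/12) = 4 + ⅚ = 29/6)
t(Q) = 12*Q*(29/6 + Q) (t(Q) = 6*((Q + 29/6)*(Q + Q)) = 6*((29/6 + Q)*(2*Q)) = 6*(2*Q*(29/6 + Q)) = 12*Q*(29/6 + Q))
(25930 + t(-89)) + 16511 = (25930 + 2*(-89)*(29 + 6*(-89))) + 16511 = (25930 + 2*(-89)*(29 - 534)) + 16511 = (25930 + 2*(-89)*(-505)) + 16511 = (25930 + 89890) + 16511 = 115820 + 16511 = 132331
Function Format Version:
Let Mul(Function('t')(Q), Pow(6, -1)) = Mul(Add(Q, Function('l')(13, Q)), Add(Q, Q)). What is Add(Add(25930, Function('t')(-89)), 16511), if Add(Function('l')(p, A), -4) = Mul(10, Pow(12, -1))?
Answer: 132331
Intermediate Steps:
Function('l')(p, A) = Rational(29, 6) (Function('l')(p, A) = Add(4, Mul(10, Pow(12, -1))) = Add(4, Mul(10, Rational(1, 12))) = Add(4, Rational(5, 6)) = Rational(29, 6))
Function('t')(Q) = Mul(12, Q, Add(Rational(29, 6), Q)) (Function('t')(Q) = Mul(6, Mul(Add(Q, Rational(29, 6)), Add(Q, Q))) = Mul(6, Mul(Add(Rational(29, 6), Q), Mul(2, Q))) = Mul(6, Mul(2, Q, Add(Rational(29, 6), Q))) = Mul(12, Q, Add(Rational(29, 6), Q)))
Add(Add(25930, Function('t')(-89)), 16511) = Add(Add(25930, Mul(2, -89, Add(29, Mul(6, -89)))), 16511) = Add(Add(25930, Mul(2, -89, Add(29, -534))), 16511) = Add(Add(25930, Mul(2, -89, -505)), 16511) = Add(Add(25930, 89890), 16511) = Add(115820, 16511) = 132331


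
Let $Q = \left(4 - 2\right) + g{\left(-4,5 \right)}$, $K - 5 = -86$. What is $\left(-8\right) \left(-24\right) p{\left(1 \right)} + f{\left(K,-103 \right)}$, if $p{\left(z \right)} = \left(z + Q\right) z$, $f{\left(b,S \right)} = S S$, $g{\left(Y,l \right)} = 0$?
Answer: $11185$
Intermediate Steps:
$K = -81$ ($K = 5 - 86 = -81$)
$Q = 2$ ($Q = \left(4 - 2\right) + 0 = 2 + 0 = 2$)
$f{\left(b,S \right)} = S^{2}$
$p{\left(z \right)} = z \left(2 + z\right)$ ($p{\left(z \right)} = \left(z + 2\right) z = \left(2 + z\right) z = z \left(2 + z\right)$)
$\left(-8\right) \left(-24\right) p{\left(1 \right)} + f{\left(K,-103 \right)} = \left(-8\right) \left(-24\right) 1 \left(2 + 1\right) + \left(-103\right)^{2} = 192 \cdot 1 \cdot 3 + 10609 = 192 \cdot 3 + 10609 = 576 + 10609 = 11185$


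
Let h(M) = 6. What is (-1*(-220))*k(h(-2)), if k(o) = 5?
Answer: 1100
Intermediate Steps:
(-1*(-220))*k(h(-2)) = -1*(-220)*5 = 220*5 = 1100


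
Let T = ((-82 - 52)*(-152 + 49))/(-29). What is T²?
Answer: 190495204/841 ≈ 2.2651e+5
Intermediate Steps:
T = -13802/29 (T = -134*(-103)*(-1/29) = 13802*(-1/29) = -13802/29 ≈ -475.93)
T² = (-13802/29)² = 190495204/841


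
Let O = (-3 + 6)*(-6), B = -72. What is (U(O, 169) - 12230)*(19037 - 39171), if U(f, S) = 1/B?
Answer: 8864607587/36 ≈ 2.4624e+8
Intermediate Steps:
O = -18 (O = 3*(-6) = -18)
U(f, S) = -1/72 (U(f, S) = 1/(-72) = -1/72)
(U(O, 169) - 12230)*(19037 - 39171) = (-1/72 - 12230)*(19037 - 39171) = -880561/72*(-20134) = 8864607587/36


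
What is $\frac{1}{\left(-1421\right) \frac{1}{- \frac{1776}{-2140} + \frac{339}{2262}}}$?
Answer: $- \frac{395231}{573217190} \approx -0.0006895$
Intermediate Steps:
$\frac{1}{\left(-1421\right) \frac{1}{- \frac{1776}{-2140} + \frac{339}{2262}}} = \frac{1}{\left(-1421\right) \frac{1}{\left(-1776\right) \left(- \frac{1}{2140}\right) + 339 \cdot \frac{1}{2262}}} = \frac{1}{\left(-1421\right) \frac{1}{\frac{444}{535} + \frac{113}{754}}} = \frac{1}{\left(-1421\right) \frac{1}{\frac{395231}{403390}}} = \frac{1}{\left(-1421\right) \frac{403390}{395231}} = \frac{1}{- \frac{573217190}{395231}} = - \frac{395231}{573217190}$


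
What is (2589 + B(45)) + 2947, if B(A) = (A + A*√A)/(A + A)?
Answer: 11073/2 + 3*√5/2 ≈ 5539.9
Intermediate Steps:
B(A) = (A + A^(3/2))/(2*A) (B(A) = (A + A^(3/2))/((2*A)) = (A + A^(3/2))*(1/(2*A)) = (A + A^(3/2))/(2*A))
(2589 + B(45)) + 2947 = (2589 + (½ + √45/2)) + 2947 = (2589 + (½ + (3*√5)/2)) + 2947 = (2589 + (½ + 3*√5/2)) + 2947 = (5179/2 + 3*√5/2) + 2947 = 11073/2 + 3*√5/2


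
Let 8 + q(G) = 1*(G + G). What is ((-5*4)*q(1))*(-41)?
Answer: -4920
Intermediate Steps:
q(G) = -8 + 2*G (q(G) = -8 + 1*(G + G) = -8 + 1*(2*G) = -8 + 2*G)
((-5*4)*q(1))*(-41) = ((-5*4)*(-8 + 2*1))*(-41) = -20*(-8 + 2)*(-41) = -20*(-6)*(-41) = 120*(-41) = -4920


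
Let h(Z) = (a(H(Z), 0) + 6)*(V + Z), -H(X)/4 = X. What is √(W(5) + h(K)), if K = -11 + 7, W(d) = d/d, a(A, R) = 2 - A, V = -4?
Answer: √65 ≈ 8.0623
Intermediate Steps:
H(X) = -4*X
W(d) = 1
K = -4
h(Z) = (-4 + Z)*(8 + 4*Z) (h(Z) = ((2 - (-4)*Z) + 6)*(-4 + Z) = ((2 + 4*Z) + 6)*(-4 + Z) = (8 + 4*Z)*(-4 + Z) = (-4 + Z)*(8 + 4*Z))
√(W(5) + h(K)) = √(1 + (-32 - 8*(-4) + 4*(-4)²)) = √(1 + (-32 + 32 + 4*16)) = √(1 + (-32 + 32 + 64)) = √(1 + 64) = √65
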